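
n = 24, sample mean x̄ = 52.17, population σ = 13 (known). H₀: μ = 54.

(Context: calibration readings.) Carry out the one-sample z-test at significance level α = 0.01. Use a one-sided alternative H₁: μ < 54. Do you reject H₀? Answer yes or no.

reject H₀: no

SE = σ/√n = 13/√24 = 2.6536
z = (x̄−μ₀)/SE = (52.17−54)/2.6536 = -0.6896
p-value (one-sided, H₁ less) = 0.24521
At α=0.01: p ≥ α → fail to reject H₀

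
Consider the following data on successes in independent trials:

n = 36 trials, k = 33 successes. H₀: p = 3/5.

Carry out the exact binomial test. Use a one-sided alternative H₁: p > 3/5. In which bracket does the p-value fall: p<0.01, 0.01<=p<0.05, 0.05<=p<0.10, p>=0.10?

p-value bracket: p<0.01

Exact binomial: n=36, k=33, p₀=3/5=0.6000
P(X≥33) from Σ C(n,i)·p₀^i·(1−p₀)^(n−i)
p-value (one-sided, H₁ greater) = 0.00002
→ bracket: p<0.01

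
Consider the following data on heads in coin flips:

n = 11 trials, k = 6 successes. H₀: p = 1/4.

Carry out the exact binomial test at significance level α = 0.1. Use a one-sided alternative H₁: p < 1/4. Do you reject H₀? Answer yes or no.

reject H₀: no

Exact binomial: n=11, k=6, p₀=1/4=0.2500
P(X≤6) from Σ C(n,i)·p₀^i·(1−p₀)^(n−i)
p-value (one-sided, H₁ less) = 0.99244
At α=0.1: p ≥ α → fail to reject H₀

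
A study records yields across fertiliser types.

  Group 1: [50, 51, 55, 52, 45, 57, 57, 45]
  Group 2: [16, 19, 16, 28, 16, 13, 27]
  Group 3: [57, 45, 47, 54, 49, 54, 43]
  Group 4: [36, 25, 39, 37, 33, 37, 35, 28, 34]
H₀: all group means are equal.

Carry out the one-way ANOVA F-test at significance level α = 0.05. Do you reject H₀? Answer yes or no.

reject H₀: yes

Group means [51.50, 19.29, 49.86, 33.78], grand mean 38.710
SSB = Σnᵢ(x̄ᵢ−x̄)² = 5038.546; SSW = ΣΣ(x−x̄ᵢ)² = 697.841
MSB = 5038.546/3 = 1679.5153; MSW = 697.841/27 = 25.8460
F = MSB/MSW = 64.9817
df = (3, 27)
p-value (upper-tail) = 0.00000
At α=0.05: p < α → reject H₀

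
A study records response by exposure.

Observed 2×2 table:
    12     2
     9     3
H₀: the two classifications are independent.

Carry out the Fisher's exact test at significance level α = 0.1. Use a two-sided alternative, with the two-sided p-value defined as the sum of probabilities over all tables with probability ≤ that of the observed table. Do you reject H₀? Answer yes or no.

Margins: r₁=14, r₂=12, c₁=21, c₂=5, n=26
p_obs = C(14,12)·C(12,9)/C(26,21); sum pmf over tables with pmf ≤ p_obs
p-value (two-sided) = 0.63478
At α=0.1: p ≥ α → fail to reject H₀

reject H₀: no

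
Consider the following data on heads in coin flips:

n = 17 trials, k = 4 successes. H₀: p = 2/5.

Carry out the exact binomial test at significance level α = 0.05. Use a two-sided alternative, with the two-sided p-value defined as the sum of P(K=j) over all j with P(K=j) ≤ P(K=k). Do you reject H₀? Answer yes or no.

reject H₀: no

Exact binomial: n=17, k=4, p₀=2/5=0.4000
P(X=j) = C(n,j)·p₀^j·(1−p₀)^(n−j); p = Σ P(X=j) over j with P(X=j) ≤ P(X=4)
p-value (two-sided) = 0.21790
At α=0.05: p ≥ α → fail to reject H₀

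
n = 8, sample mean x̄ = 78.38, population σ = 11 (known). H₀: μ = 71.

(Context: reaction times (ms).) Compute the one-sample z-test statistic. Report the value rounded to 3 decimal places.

test statistic = 1.898

SE = σ/√n = 11/√8 = 3.8891
z = (x̄−μ₀)/SE = (78.38−71)/3.8891 = 1.8976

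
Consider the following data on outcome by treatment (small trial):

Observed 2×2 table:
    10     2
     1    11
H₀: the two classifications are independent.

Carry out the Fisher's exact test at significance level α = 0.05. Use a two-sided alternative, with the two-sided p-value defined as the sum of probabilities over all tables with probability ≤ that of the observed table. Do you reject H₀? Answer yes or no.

Margins: r₁=12, r₂=12, c₁=11, c₂=13, n=24
p_obs = C(12,10)·C(12,1)/C(24,11); sum pmf over tables with pmf ≤ p_obs
p-value (two-sided) = 0.00064
At α=0.05: p < α → reject H₀

reject H₀: yes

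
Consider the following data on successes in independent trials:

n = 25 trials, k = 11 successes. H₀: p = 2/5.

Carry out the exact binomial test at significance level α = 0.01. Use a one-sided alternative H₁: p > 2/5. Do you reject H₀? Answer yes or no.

reject H₀: no

Exact binomial: n=25, k=11, p₀=2/5=0.4000
P(X≥11) from Σ C(n,i)·p₀^i·(1−p₀)^(n−i)
p-value (one-sided, H₁ greater) = 0.41423
At α=0.01: p ≥ α → fail to reject H₀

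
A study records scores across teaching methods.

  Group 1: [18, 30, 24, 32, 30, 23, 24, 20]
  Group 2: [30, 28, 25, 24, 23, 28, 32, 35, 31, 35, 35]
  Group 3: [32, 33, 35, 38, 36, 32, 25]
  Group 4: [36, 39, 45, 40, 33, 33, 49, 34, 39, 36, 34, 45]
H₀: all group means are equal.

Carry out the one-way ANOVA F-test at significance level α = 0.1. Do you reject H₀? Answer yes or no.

Group means [25.12, 29.64, 33.00, 38.58], grand mean 32.132
SSB = Σnᵢ(x̄ᵢ−x̄)² = 966.005; SSW = ΣΣ(x−x̄ᵢ)² = 790.337
MSB = 966.005/3 = 322.0017; MSW = 790.337/34 = 23.2452
F = MSB/MSW = 13.8524
df = (3, 34)
p-value (upper-tail) = 0.00000
At α=0.1: p < α → reject H₀

reject H₀: yes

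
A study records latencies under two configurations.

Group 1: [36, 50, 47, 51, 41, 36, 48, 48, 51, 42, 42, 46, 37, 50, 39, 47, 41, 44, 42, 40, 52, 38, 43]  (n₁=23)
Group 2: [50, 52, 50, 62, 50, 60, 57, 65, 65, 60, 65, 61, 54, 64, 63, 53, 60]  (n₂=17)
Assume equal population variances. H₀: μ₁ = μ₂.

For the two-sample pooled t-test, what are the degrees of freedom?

df = n₁ + n₂ − 2 = 23 + 17 − 2 = 38

degrees of freedom = 38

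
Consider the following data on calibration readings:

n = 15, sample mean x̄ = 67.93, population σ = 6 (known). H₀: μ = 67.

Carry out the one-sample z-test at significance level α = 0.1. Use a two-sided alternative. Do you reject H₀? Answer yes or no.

reject H₀: no

SE = σ/√n = 6/√15 = 1.5492
z = (x̄−μ₀)/SE = (67.93−67)/1.5492 = 0.6003
p-value (two-sided) = 0.54830
At α=0.1: p ≥ α → fail to reject H₀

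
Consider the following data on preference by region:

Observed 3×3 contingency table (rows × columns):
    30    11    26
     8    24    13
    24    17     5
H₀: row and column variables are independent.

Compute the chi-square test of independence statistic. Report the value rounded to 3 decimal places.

Row totals [67, 45, 46], col totals [62, 52, 44], n=158
χ² = (30−26.29)²/26.29 + (11−22.05)²/22.05 + (26−18.66)²/18.66 + (8−17.66)²/17.66 + (24−14.81)²/14.81 + (13−12.53)²/12.53 + (24−18.05)²/18.05 + (17−15.14)²/15.14 + (5−12.81)²/12.81 = 26.9039
df = 4

test statistic = 26.904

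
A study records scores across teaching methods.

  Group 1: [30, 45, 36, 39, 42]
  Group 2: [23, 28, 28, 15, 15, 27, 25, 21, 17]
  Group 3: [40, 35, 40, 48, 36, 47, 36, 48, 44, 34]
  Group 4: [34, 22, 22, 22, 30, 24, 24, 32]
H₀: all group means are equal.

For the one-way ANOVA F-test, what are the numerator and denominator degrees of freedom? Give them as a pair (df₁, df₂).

degrees of freedom = [3, 28]

k = 4 groups, N = 32 total
df = (k−1, N−k) = (4−1, 32−4) = (3, 28)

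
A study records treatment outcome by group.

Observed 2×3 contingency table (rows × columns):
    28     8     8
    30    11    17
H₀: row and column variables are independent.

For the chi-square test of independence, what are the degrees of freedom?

degrees of freedom = 2

df = (r−1)(c−1) = (2−1)·(3−1) = 2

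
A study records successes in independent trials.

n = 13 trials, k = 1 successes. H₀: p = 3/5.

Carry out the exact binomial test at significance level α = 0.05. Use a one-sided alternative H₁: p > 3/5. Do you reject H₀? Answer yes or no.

Exact binomial: n=13, k=1, p₀=3/5=0.6000
P(X≥1) from Σ C(n,i)·p₀^i·(1−p₀)^(n−i)
p-value (one-sided, H₁ greater) = 0.99999
At α=0.05: p ≥ α → fail to reject H₀

reject H₀: no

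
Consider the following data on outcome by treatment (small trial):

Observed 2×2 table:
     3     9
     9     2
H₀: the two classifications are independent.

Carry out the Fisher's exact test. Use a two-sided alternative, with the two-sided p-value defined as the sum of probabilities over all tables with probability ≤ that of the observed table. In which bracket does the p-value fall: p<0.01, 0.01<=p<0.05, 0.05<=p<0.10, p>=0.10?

Margins: r₁=12, r₂=11, c₁=12, c₂=11, n=23
p_obs = C(12,3)·C(11,9)/C(23,12); sum pmf over tables with pmf ≤ p_obs
p-value (two-sided) = 0.01228
→ bracket: 0.01<=p<0.05

p-value bracket: 0.01<=p<0.05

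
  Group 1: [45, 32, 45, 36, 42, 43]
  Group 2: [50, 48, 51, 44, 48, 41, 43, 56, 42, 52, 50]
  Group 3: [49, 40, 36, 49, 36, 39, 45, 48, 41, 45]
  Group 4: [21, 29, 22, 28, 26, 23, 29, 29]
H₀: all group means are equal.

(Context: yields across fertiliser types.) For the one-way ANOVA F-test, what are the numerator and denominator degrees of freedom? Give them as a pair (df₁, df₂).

k = 4 groups, N = 35 total
df = (k−1, N−k) = (4−1, 35−4) = (3, 31)

degrees of freedom = [3, 31]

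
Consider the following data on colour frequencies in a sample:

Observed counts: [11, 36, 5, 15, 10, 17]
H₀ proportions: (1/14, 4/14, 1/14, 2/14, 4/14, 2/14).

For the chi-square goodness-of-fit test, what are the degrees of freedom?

df = k − 1 = 6 − 1 = 5

degrees of freedom = 5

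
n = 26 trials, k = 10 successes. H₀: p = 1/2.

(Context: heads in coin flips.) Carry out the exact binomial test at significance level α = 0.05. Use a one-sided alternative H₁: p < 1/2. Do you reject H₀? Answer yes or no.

Exact binomial: n=26, k=10, p₀=1/2=0.5000
P(X≤10) from Σ C(n,i)·p₀^i·(1−p₀)^(n−i)
p-value (one-sided, H₁ less) = 0.16347
At α=0.05: p ≥ α → fail to reject H₀

reject H₀: no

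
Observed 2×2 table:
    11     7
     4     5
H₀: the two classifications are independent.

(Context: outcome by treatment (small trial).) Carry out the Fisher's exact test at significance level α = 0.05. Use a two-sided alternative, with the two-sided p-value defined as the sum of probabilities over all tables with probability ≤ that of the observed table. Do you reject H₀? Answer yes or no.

reject H₀: no

Margins: r₁=18, r₂=9, c₁=15, c₂=12, n=27
p_obs = C(18,11)·C(9,4)/C(27,15); sum pmf over tables with pmf ≤ p_obs
p-value (two-sided) = 0.44790
At α=0.05: p ≥ α → fail to reject H₀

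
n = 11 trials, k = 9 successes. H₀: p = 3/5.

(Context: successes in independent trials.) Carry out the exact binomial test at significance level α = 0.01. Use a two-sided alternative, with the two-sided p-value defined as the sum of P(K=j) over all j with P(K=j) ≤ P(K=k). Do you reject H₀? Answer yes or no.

Exact binomial: n=11, k=9, p₀=3/5=0.6000
P(X=j) = C(n,j)·p₀^j·(1−p₀)^(n−j); p = Σ P(X=j) over j with P(X=j) ≤ P(X=9)
p-value (two-sided) = 0.21827
At α=0.01: p ≥ α → fail to reject H₀

reject H₀: no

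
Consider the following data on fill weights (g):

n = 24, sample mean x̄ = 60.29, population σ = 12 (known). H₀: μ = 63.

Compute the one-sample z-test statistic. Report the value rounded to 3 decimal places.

SE = σ/√n = 12/√24 = 2.4495
z = (x̄−μ₀)/SE = (60.29−63)/2.4495 = -1.1064

test statistic = -1.106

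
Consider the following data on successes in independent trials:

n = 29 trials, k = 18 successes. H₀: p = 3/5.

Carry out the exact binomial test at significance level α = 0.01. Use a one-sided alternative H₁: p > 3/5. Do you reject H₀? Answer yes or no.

Exact binomial: n=29, k=18, p₀=3/5=0.6000
P(X≥18) from Σ C(n,i)·p₀^i·(1−p₀)^(n−i)
p-value (one-sided, H₁ greater) = 0.49004
At α=0.01: p ≥ α → fail to reject H₀

reject H₀: no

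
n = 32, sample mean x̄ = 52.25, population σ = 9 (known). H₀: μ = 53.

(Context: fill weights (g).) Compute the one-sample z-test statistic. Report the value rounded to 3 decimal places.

test statistic = -0.471

SE = σ/√n = 9/√32 = 1.5910
z = (x̄−μ₀)/SE = (52.25−53)/1.5910 = -0.4714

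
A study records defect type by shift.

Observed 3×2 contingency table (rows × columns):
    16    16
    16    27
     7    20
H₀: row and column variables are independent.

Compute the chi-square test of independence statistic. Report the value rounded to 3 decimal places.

Row totals [32, 43, 27], col totals [39, 63], n=102
χ² = (16−12.24)²/12.24 + (16−19.76)²/19.76 + (16−16.44)²/16.44 + (27−26.56)²/26.56 + (7−10.32)²/10.32 + (20−16.68)²/16.68 = 3.6270
df = 2

test statistic = 3.627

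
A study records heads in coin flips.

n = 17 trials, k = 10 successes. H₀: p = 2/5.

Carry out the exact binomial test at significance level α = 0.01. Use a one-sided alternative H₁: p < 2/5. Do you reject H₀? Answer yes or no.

Exact binomial: n=17, k=10, p₀=2/5=0.4000
P(X≤10) from Σ C(n,i)·p₀^i·(1−p₀)^(n−i)
p-value (one-sided, H₁ less) = 0.96519
At α=0.01: p ≥ α → fail to reject H₀

reject H₀: no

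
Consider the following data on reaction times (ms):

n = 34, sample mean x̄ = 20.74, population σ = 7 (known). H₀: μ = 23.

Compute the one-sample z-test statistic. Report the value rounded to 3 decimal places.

SE = σ/√n = 7/√34 = 1.2005
z = (x̄−μ₀)/SE = (20.74−23)/1.2005 = -1.8826

test statistic = -1.883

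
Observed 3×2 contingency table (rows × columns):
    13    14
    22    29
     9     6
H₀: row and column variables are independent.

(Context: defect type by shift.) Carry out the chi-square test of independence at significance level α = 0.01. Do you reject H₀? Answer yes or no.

reject H₀: no

Row totals [27, 51, 15], col totals [44, 49], n=93
χ² = (13−12.77)²/12.77 + (14−14.23)²/14.23 + (22−24.13)²/24.13 + (29−26.87)²/26.87 + (9−7.10)²/7.10 + (6−7.90)²/7.90 = 1.3329
df = 2
p-value (upper-tail) = 0.51354
At α=0.01: p ≥ α → fail to reject H₀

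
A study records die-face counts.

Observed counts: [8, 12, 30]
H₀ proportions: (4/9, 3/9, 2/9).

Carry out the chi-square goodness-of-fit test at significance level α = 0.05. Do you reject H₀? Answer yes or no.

reject H₀: yes

n = 50; E_i = n·p_i = [22.22, 16.67, 11.11]
χ² = (8−22.22)²/22.22 + (12−16.67)²/16.67 + (30−11.11)²/11.11 = 42.5200
df = 2
p-value (upper-tail) = 0.00000
At α=0.05: p < α → reject H₀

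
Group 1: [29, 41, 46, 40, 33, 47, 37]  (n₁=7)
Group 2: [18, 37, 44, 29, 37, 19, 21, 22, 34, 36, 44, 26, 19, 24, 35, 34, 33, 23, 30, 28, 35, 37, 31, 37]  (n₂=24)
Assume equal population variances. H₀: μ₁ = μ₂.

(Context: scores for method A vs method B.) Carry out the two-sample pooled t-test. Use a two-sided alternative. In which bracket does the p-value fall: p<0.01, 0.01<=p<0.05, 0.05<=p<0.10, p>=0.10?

x̄₁=39.000, s₁=6.557, n₁=7
x̄₂=30.542, s₂=7.650, n₂=24
s_p² = [6·6.557² + 23·7.650²]/29 = 55.3089
SE = √(s_p²·(1/7+1/24)) = 3.1947
t = (39.000−30.542)/3.1947 = 2.6477
df = 29
p-value (two-sided) = 0.01297
→ bracket: 0.01<=p<0.05

p-value bracket: 0.01<=p<0.05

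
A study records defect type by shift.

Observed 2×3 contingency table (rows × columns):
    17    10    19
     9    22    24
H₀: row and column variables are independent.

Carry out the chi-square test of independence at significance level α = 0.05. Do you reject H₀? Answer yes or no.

Row totals [46, 55], col totals [26, 32, 43], n=101
χ² = (17−11.84)²/11.84 + (10−14.57)²/14.57 + (19−19.58)²/19.58 + (9−14.16)²/14.16 + (22−17.43)²/17.43 + (24−23.42)²/23.42 = 6.7949
df = 2
p-value (upper-tail) = 0.03346
At α=0.05: p < α → reject H₀

reject H₀: yes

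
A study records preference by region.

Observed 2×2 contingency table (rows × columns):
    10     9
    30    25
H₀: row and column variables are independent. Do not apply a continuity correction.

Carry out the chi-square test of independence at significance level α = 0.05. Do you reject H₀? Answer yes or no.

Row totals [19, 55], col totals [40, 34], n=74
χ² = (10−10.27)²/10.27 + (9−8.73)²/8.73 + (30−29.73)²/29.73 + (25−25.27)²/25.27 = 0.0208
df = 1
p-value (upper-tail) = 0.88525
At α=0.05: p ≥ α → fail to reject H₀

reject H₀: no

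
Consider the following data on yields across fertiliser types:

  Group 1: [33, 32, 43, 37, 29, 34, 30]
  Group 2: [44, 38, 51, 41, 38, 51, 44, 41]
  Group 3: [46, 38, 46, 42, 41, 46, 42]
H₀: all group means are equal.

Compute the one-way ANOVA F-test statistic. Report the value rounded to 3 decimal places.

test statistic = 10.269

Group means [34.00, 43.50, 43.00], grand mean 40.318
SSB = Σnᵢ(x̄ᵢ−x̄)² = 410.773; SSW = ΣΣ(x−x̄ᵢ)² = 380.000
MSB = 410.773/2 = 205.3864; MSW = 380.000/19 = 20.0000
F = MSB/MSW = 10.2693
df = (2, 19)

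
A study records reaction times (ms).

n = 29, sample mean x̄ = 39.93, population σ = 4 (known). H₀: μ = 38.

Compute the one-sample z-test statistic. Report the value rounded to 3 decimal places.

test statistic = 2.598

SE = σ/√n = 4/√29 = 0.7428
z = (x̄−μ₀)/SE = (39.93−38)/0.7428 = 2.5983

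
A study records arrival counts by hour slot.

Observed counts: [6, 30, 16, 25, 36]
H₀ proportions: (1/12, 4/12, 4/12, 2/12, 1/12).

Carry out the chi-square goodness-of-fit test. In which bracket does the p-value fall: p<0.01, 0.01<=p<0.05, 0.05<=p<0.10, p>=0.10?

p-value bracket: p<0.01

n = 113; E_i = n·p_i = [9.42, 37.67, 37.67, 18.83, 9.42]
χ² = (6−9.42)²/9.42 + (30−37.67)²/37.67 + (16−37.67)²/37.67 + (25−18.83)²/18.83 + (36−9.42)²/9.42 = 92.3274
df = 4
p-value (upper-tail) = 0.00000
→ bracket: p<0.01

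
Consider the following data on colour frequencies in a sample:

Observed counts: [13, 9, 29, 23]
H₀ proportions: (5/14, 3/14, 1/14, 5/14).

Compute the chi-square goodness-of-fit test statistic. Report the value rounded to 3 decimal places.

n = 74; E_i = n·p_i = [26.43, 15.86, 5.29, 26.43]
χ² = (13−26.43)²/26.43 + (9−15.86)²/15.86 + (29−5.29)²/5.29 + (23−26.43)²/26.43 = 116.6270
df = 3

test statistic = 116.627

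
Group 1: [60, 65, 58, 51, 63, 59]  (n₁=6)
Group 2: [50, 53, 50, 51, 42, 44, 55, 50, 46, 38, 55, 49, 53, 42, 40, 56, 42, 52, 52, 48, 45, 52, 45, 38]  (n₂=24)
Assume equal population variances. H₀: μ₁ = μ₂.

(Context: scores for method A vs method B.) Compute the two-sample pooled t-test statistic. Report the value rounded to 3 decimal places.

x̄₁=59.333, s₁=4.844, n₁=6
x̄₂=47.833, s₂=5.483, n₂=24
s_p² = [5·4.844² + 23·5.483²]/28 = 28.8810
SE = √(s_p²·(1/6+1/24)) = 2.4529
t = (59.333−47.833)/2.4529 = 4.6883
df = 28

test statistic = 4.688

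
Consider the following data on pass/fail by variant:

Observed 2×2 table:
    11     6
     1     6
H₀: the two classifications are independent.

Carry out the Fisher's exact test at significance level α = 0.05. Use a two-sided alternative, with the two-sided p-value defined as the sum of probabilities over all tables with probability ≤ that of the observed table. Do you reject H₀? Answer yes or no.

reject H₀: no

Margins: r₁=17, r₂=7, c₁=12, c₂=12, n=24
p_obs = C(17,11)·C(7,1)/C(24,12); sum pmf over tables with pmf ≤ p_obs
p-value (two-sided) = 0.06865
At α=0.05: p ≥ α → fail to reject H₀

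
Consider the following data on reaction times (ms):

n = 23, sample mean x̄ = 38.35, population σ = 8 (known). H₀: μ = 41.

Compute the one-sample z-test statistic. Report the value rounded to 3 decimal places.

test statistic = -1.589

SE = σ/√n = 8/√23 = 1.6681
z = (x̄−μ₀)/SE = (38.35−41)/1.6681 = -1.5886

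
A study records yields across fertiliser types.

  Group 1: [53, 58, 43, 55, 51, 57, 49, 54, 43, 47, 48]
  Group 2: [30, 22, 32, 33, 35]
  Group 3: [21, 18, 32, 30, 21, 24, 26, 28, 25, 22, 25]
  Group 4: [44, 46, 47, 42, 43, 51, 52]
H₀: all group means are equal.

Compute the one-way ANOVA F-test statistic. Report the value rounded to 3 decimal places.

test statistic = 70.821

Group means [50.73, 30.40, 24.73, 46.43], grand mean 38.441
SSB = Σnᵢ(x̄ᵢ−x̄)² = 4499.104; SSW = ΣΣ(x−x̄ᵢ)² = 635.278
MSB = 4499.104/3 = 1499.7015; MSW = 635.278/30 = 21.1759
F = MSB/MSW = 70.8210
df = (3, 30)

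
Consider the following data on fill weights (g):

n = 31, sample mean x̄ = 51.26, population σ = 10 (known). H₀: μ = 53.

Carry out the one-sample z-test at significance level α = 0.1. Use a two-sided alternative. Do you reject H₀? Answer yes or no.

reject H₀: no

SE = σ/√n = 10/√31 = 1.7961
z = (x̄−μ₀)/SE = (51.26−53)/1.7961 = -0.9688
p-value (two-sided) = 0.33265
At α=0.1: p ≥ α → fail to reject H₀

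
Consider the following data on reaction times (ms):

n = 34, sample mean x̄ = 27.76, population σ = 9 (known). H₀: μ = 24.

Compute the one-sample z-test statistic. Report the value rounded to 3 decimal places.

SE = σ/√n = 9/√34 = 1.5435
z = (x̄−μ₀)/SE = (27.76−24)/1.5435 = 2.4360

test statistic = 2.436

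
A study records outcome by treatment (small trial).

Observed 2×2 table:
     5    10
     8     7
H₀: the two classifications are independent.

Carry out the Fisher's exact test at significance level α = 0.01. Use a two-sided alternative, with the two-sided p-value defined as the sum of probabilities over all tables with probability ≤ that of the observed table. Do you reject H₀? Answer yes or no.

Margins: r₁=15, r₂=15, c₁=13, c₂=17, n=30
p_obs = C(15,5)·C(15,8)/C(30,13); sum pmf over tables with pmf ≤ p_obs
p-value (two-sided) = 0.46214
At α=0.01: p ≥ α → fail to reject H₀

reject H₀: no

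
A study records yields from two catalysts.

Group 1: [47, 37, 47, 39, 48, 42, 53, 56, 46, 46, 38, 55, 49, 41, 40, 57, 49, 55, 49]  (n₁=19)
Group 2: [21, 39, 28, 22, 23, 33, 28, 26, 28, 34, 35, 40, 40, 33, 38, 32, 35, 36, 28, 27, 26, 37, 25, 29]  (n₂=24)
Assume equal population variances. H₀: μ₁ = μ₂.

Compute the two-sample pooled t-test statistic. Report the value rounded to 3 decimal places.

test statistic = 8.700

x̄₁=47.053, s₁=6.302, n₁=19
x̄₂=30.958, s₂=5.797, n₂=24
s_p² = [18·6.302² + 23·5.797²]/41 = 36.2904
SE = √(s_p²·(1/19+1/24)) = 1.8499
t = (47.053−30.958)/1.8499 = 8.7001
df = 41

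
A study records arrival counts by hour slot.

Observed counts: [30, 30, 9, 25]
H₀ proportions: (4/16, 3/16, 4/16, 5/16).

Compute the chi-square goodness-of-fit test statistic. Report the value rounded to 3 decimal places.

test statistic = 20.085

n = 94; E_i = n·p_i = [23.50, 17.62, 23.50, 29.38]
χ² = (30−23.50)²/23.50 + (30−17.62)²/17.62 + (9−23.50)²/23.50 + (25−29.38)²/29.38 = 20.0851
df = 3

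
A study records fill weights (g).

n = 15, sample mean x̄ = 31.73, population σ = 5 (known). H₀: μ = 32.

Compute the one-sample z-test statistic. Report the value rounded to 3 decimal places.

test statistic = -0.209

SE = σ/√n = 5/√15 = 1.2910
z = (x̄−μ₀)/SE = (31.73−32)/1.2910 = -0.2091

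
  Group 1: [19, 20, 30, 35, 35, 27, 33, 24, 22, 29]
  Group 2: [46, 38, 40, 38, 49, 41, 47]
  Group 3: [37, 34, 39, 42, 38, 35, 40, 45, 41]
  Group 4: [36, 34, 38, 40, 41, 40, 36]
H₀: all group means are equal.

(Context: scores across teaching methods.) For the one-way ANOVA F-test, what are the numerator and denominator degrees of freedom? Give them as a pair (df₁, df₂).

k = 4 groups, N = 33 total
df = (k−1, N−k) = (4−1, 33−4) = (3, 29)

degrees of freedom = [3, 29]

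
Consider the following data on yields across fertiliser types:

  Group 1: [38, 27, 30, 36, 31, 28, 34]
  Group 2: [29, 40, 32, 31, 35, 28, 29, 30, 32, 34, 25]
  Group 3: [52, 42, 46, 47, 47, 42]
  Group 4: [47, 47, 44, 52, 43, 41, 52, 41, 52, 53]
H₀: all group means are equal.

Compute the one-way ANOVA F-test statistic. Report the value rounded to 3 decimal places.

test statistic = 36.073

Group means [32.00, 31.36, 46.00, 47.20], grand mean 38.735
SSB = Σnᵢ(x̄ᵢ−x̄)² = 1948.472; SSW = ΣΣ(x−x̄ᵢ)² = 540.145
MSB = 1948.472/3 = 649.4907; MSW = 540.145/30 = 18.0048
F = MSB/MSW = 36.0731
df = (3, 30)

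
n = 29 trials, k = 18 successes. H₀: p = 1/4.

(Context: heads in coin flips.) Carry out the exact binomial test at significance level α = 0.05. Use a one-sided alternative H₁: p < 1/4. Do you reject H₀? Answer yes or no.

Exact binomial: n=29, k=18, p₀=1/4=0.2500
P(X≤18) from Σ C(n,i)·p₀^i·(1−p₀)^(n−i)
p-value (one-sided, H₁ less) = 1.00000
At α=0.05: p ≥ α → fail to reject H₀

reject H₀: no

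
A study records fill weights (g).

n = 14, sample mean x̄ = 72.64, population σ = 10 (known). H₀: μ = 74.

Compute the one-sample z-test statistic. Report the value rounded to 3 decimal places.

test statistic = -0.509

SE = σ/√n = 10/√14 = 2.6726
z = (x̄−μ₀)/SE = (72.64−74)/2.6726 = -0.5089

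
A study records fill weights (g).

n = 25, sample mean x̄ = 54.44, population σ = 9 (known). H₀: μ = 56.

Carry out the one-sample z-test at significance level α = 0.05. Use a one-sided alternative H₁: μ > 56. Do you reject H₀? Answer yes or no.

reject H₀: no

SE = σ/√n = 9/√25 = 1.8000
z = (x̄−μ₀)/SE = (54.44−56)/1.8000 = -0.8667
p-value (one-sided, H₁ greater) = 0.80694
At α=0.05: p ≥ α → fail to reject H₀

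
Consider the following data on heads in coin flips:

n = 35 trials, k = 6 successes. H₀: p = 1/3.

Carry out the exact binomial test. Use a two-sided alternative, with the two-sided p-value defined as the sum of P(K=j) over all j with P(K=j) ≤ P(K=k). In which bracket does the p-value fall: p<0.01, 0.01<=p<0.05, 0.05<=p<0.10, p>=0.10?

Exact binomial: n=35, k=6, p₀=1/3=0.3333
P(X=j) = C(n,j)·p₀^j·(1−p₀)^(n−j); p = Σ P(X=j) over j with P(X=j) ≤ P(X=6)
p-value (two-sided) = 0.04773
→ bracket: 0.01<=p<0.05

p-value bracket: 0.01<=p<0.05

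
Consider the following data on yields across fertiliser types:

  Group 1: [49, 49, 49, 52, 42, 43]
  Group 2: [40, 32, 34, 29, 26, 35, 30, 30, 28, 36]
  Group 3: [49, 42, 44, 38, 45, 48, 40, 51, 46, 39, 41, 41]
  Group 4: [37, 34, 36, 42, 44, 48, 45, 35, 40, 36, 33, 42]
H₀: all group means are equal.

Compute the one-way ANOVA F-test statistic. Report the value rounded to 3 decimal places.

test statistic = 19.622

Group means [47.33, 32.00, 43.67, 39.33], grand mean 40.000
SSB = Σnᵢ(x̄ᵢ−x̄)² = 1129.333; SSW = ΣΣ(x−x̄ᵢ)² = 690.667
MSB = 1129.333/3 = 376.4444; MSW = 690.667/36 = 19.1852
F = MSB/MSW = 19.6216
df = (3, 36)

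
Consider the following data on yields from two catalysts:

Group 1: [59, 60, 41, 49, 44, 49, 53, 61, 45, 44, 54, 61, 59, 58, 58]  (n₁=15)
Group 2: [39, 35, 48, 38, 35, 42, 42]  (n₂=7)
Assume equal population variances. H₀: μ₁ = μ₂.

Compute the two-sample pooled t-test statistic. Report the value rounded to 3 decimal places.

x̄₁=53.000, s₁=7.081, n₁=15
x̄₂=39.857, s₂=4.598, n₂=7
s_p² = [14·7.081² + 6·4.598²]/20 = 41.4429
SE = √(s_p²·(1/15+1/7)) = 2.9467
t = (53.000−39.857)/2.9467 = 4.4601
df = 20

test statistic = 4.460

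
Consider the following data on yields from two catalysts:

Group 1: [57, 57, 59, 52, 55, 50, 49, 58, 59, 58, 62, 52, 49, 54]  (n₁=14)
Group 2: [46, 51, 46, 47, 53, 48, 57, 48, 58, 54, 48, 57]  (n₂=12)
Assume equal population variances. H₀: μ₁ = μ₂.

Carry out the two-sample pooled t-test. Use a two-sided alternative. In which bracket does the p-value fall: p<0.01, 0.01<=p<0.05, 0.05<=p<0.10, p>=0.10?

p-value bracket: 0.01<=p<0.05

x̄₁=55.071, s₁=4.141, n₁=14
x̄₂=51.083, s₂=4.542, n₂=12
s_p² = [13·4.141² + 11·4.542²]/24 = 18.7436
SE = √(s_p²·(1/14+1/12)) = 1.7032
t = (55.071−51.083)/1.7032 = 2.3416
df = 24
p-value (two-sided) = 0.02784
→ bracket: 0.01<=p<0.05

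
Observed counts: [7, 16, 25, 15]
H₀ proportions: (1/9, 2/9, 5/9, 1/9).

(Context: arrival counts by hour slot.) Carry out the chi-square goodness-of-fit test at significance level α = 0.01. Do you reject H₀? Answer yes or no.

n = 63; E_i = n·p_i = [7.00, 14.00, 35.00, 7.00]
χ² = (7−7.00)²/7.00 + (16−14.00)²/14.00 + (25−35.00)²/35.00 + (15−7.00)²/7.00 = 12.2857
df = 3
p-value (upper-tail) = 0.00647
At α=0.01: p < α → reject H₀

reject H₀: yes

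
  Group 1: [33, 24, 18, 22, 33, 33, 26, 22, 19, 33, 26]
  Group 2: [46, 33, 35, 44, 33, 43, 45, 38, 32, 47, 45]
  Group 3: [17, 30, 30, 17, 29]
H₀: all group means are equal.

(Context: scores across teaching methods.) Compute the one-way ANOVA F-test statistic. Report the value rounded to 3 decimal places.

test statistic = 18.240

Group means [26.27, 40.09, 24.60], grand mean 31.593
SSB = Σnᵢ(x̄ᵢ−x̄)² = 1350.228; SSW = ΣΣ(x−x̄ᵢ)² = 888.291
MSB = 1350.228/2 = 675.1138; MSW = 888.291/24 = 37.0121
F = MSB/MSW = 18.2403
df = (2, 24)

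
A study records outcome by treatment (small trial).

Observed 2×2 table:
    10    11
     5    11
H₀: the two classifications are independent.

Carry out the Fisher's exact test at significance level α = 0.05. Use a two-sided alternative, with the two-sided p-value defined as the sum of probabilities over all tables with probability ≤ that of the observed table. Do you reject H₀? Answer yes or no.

reject H₀: no

Margins: r₁=21, r₂=16, c₁=15, c₂=22, n=37
p_obs = C(21,10)·C(16,5)/C(37,15); sum pmf over tables with pmf ≤ p_obs
p-value (two-sided) = 0.50004
At α=0.05: p ≥ α → fail to reject H₀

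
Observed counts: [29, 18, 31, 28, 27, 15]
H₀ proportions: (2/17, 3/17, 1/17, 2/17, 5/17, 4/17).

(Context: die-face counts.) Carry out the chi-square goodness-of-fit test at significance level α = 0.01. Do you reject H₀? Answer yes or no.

n = 148; E_i = n·p_i = [17.41, 26.12, 8.71, 17.41, 43.53, 34.82]
χ² = (29−17.41)²/17.41 + (18−26.12)²/26.12 + (31−8.71)²/8.71 + (28−17.41)²/17.41 + (27−43.53)²/43.53 + (15−34.82)²/34.82 = 91.3267
df = 5
p-value (upper-tail) = 0.00000
At α=0.01: p < α → reject H₀

reject H₀: yes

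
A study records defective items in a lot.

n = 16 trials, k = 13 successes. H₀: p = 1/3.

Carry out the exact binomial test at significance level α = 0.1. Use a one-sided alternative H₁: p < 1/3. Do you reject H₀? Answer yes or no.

reject H₀: no

Exact binomial: n=16, k=13, p₀=1/3=0.3333
P(X≤13) from Σ C(n,i)·p₀^i·(1−p₀)^(n−i)
p-value (one-sided, H₁ less) = 0.99999
At α=0.1: p ≥ α → fail to reject H₀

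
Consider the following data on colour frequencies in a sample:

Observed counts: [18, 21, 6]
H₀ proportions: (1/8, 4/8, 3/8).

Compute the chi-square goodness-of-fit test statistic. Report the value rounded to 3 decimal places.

n = 45; E_i = n·p_i = [5.62, 22.50, 16.88]
χ² = (18−5.62)²/5.62 + (21−22.50)²/22.50 + (6−16.88)²/16.88 = 34.3333
df = 2

test statistic = 34.333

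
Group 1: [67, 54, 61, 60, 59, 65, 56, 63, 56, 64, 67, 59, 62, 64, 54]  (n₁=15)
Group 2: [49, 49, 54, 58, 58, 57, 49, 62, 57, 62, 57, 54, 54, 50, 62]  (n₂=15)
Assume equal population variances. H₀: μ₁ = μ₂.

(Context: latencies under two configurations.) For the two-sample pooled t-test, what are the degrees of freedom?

degrees of freedom = 28

df = n₁ + n₂ − 2 = 15 + 15 − 2 = 28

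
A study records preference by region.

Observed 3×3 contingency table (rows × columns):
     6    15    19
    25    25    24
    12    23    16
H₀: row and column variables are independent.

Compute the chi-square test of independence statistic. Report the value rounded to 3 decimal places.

test statistic = 6.761

Row totals [40, 74, 51], col totals [43, 63, 59], n=165
χ² = (6−10.42)²/10.42 + (15−15.27)²/15.27 + (19−14.30)²/14.30 + (25−19.28)²/19.28 + (25−28.25)²/28.25 + (24−26.46)²/26.46 + (12−13.29)²/13.29 + (23−19.47)²/19.47 + (16−18.24)²/18.24 = 6.7610
df = 4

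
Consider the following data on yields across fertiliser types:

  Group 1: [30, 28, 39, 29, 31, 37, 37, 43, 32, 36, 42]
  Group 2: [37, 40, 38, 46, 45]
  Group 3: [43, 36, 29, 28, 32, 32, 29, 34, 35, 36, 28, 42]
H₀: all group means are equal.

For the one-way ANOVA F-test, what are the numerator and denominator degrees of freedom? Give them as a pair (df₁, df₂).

k = 3 groups, N = 28 total
df = (k−1, N−k) = (3−1, 28−3) = (2, 25)

degrees of freedom = [2, 25]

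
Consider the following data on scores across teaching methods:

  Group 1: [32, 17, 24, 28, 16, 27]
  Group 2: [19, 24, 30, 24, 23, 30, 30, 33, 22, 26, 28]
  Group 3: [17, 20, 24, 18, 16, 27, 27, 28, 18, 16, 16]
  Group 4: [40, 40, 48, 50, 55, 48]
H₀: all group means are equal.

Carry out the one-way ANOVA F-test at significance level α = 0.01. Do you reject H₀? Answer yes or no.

reject H₀: yes

Group means [24.00, 26.27, 20.64, 46.83], grand mean 27.676
SSB = Σnᵢ(x̄ᵢ−x̄)² = 2849.881; SSW = ΣΣ(x−x̄ᵢ)² = 795.561
MSB = 2849.881/3 = 949.9602; MSW = 795.561/30 = 26.5187
F = MSB/MSW = 35.8223
df = (3, 30)
p-value (upper-tail) = 0.00000
At α=0.01: p < α → reject H₀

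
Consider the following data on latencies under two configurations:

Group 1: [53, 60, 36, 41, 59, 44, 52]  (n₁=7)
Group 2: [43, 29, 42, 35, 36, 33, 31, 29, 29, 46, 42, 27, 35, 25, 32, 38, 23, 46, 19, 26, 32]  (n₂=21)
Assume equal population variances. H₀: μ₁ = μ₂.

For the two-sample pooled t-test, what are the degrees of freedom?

df = n₁ + n₂ − 2 = 7 + 21 − 2 = 26

degrees of freedom = 26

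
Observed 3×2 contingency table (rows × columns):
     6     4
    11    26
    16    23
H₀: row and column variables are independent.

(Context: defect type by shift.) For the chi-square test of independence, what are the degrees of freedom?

degrees of freedom = 2

df = (r−1)(c−1) = (3−1)·(2−1) = 2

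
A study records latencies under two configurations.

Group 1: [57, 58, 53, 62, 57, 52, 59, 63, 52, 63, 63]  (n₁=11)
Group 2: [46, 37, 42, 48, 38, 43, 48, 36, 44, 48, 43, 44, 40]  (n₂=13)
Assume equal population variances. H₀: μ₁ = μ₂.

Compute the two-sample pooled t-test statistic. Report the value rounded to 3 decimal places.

x̄₁=58.091, s₁=4.369, n₁=11
x̄₂=42.846, s₂=4.140, n₂=13
s_p² = [10·4.369² + 12·4.140²]/22 = 18.0273
SE = √(s_p²·(1/11+1/13)) = 1.7394
t = (58.091−42.846)/1.7394 = 8.7643
df = 22

test statistic = 8.764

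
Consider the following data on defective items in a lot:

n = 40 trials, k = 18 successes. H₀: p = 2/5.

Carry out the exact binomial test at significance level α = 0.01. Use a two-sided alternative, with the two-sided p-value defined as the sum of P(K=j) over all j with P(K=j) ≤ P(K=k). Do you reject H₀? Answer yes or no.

reject H₀: no

Exact binomial: n=40, k=18, p₀=2/5=0.4000
P(X=j) = C(n,j)·p₀^j·(1−p₀)^(n−j); p = Σ P(X=j) over j with P(X=j) ≤ P(X=18)
p-value (two-sided) = 0.52264
At α=0.01: p ≥ α → fail to reject H₀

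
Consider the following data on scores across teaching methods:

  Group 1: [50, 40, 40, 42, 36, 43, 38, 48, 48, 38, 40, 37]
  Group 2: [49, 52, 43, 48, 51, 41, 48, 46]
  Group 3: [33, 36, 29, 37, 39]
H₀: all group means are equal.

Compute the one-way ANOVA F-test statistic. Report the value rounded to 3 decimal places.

Group means [41.67, 47.25, 34.80], grand mean 42.080
SSB = Σnᵢ(x̄ᵢ−x̄)² = 480.873; SSW = ΣΣ(x−x̄ᵢ)² = 400.967
MSB = 480.873/2 = 240.4367; MSW = 400.967/22 = 18.2258
F = MSB/MSW = 13.1921
df = (2, 22)

test statistic = 13.192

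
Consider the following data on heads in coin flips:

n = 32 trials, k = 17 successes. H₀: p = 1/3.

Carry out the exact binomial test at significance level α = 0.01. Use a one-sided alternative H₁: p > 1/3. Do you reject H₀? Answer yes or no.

Exact binomial: n=32, k=17, p₀=1/3=0.3333
P(X≥17) from Σ C(n,i)·p₀^i·(1−p₀)^(n−i)
p-value (one-sided, H₁ greater) = 0.01639
At α=0.01: p ≥ α → fail to reject H₀

reject H₀: no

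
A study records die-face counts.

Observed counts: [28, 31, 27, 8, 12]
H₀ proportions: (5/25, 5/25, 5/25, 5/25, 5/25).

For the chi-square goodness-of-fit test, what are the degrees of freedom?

degrees of freedom = 4

df = k − 1 = 5 − 1 = 4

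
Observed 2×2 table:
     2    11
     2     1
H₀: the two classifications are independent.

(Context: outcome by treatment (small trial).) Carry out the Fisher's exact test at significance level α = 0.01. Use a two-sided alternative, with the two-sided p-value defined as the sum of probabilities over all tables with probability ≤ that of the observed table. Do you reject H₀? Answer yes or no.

Margins: r₁=13, r₂=3, c₁=4, c₂=12, n=16
p_obs = C(13,2)·C(3,2)/C(16,4); sum pmf over tables with pmf ≤ p_obs
p-value (two-sided) = 0.13571
At α=0.01: p ≥ α → fail to reject H₀

reject H₀: no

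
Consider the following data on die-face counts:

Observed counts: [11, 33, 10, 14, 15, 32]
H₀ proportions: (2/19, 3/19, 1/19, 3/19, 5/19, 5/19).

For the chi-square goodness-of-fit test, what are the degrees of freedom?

df = k − 1 = 6 − 1 = 5

degrees of freedom = 5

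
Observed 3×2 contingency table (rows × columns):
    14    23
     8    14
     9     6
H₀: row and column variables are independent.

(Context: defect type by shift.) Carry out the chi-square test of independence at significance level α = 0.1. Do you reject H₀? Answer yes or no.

reject H₀: no

Row totals [37, 22, 15], col totals [31, 43], n=74
χ² = (14−15.50)²/15.50 + (23−21.50)²/21.50 + (8−9.22)²/9.22 + (14−12.78)²/12.78 + (9−6.28)²/6.28 + (6−8.72)²/8.72 = 2.5466
df = 2
p-value (upper-tail) = 0.27991
At α=0.1: p ≥ α → fail to reject H₀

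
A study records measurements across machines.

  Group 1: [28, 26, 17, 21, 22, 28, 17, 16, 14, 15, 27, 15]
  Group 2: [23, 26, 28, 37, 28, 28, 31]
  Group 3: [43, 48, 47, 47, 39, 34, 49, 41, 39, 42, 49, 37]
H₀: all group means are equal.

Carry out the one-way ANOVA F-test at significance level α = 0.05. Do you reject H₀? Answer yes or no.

Group means [20.50, 28.71, 42.92], grand mean 31.032
SSB = Σnᵢ(x̄ᵢ−x̄)² = 3063.623; SSW = ΣΣ(x−x̄ᵢ)² = 733.345
MSB = 3063.623/2 = 1531.8113; MSW = 733.345/28 = 26.1909
F = MSB/MSW = 58.4864
df = (2, 28)
p-value (upper-tail) = 0.00000
At α=0.05: p < α → reject H₀

reject H₀: yes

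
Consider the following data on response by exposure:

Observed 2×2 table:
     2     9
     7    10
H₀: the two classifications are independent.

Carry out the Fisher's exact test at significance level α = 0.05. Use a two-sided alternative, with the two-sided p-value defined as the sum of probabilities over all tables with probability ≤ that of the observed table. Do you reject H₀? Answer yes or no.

reject H₀: no

Margins: r₁=11, r₂=17, c₁=9, c₂=19, n=28
p_obs = C(11,2)·C(17,7)/C(28,9); sum pmf over tables with pmf ≤ p_obs
p-value (two-sided) = 0.24950
At α=0.05: p ≥ α → fail to reject H₀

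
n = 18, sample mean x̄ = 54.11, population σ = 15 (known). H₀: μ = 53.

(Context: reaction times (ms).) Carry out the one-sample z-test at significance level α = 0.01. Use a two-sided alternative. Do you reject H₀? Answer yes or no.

reject H₀: no

SE = σ/√n = 15/√18 = 3.5355
z = (x̄−μ₀)/SE = (54.11−53)/3.5355 = 0.3140
p-value (two-sided) = 0.75355
At α=0.01: p ≥ α → fail to reject H₀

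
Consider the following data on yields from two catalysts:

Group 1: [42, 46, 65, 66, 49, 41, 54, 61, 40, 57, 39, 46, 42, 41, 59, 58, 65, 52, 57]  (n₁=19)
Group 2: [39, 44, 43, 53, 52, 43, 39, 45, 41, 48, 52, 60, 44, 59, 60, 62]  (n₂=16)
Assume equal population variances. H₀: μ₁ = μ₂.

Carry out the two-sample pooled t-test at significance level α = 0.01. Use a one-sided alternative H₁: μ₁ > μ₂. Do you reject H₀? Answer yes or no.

reject H₀: no

x̄₁=51.579, s₁=9.389, n₁=19
x̄₂=49.000, s₂=7.950, n₂=16
s_p² = [18·9.389² + 15·7.950²]/33 = 76.8070
SE = √(s_p²·(1/19+1/16)) = 2.9737
t = (51.579−49.000)/2.9737 = 0.8673
df = 33
p-value (one-sided, H₁ greater) = 0.19603
At α=0.01: p ≥ α → fail to reject H₀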